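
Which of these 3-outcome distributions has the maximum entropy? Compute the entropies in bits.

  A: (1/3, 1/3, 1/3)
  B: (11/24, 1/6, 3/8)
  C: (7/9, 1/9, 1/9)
A

For a discrete distribution over n outcomes, entropy is maximized by the uniform distribution.

Computing entropies:
H(A) = 1.5850 bits
H(B) = 1.4773 bits
H(C) = 0.9864 bits

The uniform distribution (where all probabilities equal 1/3) achieves the maximum entropy of log_2(3) = 1.5850 bits.

Distribution A has the highest entropy.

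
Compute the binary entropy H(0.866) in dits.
0.1711 dits

The binary entropy function is:
H(p) = -p log(p) - (1-p) log(1-p)

H(0.866) = -0.866 × log_10(0.866) - 0.134 × log_10(0.134)
H(0.866) = 0.1711 dits

Note: Binary entropy is maximized at p=0.5 (H=1 bit) and minimized at p=0 or p=1 (H=0).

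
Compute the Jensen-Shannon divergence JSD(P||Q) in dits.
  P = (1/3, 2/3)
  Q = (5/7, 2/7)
0.0324 dits

Jensen-Shannon divergence is:
JSD(P||Q) = 0.5 × D_KL(P||M) + 0.5 × D_KL(Q||M)
where M = 0.5 × (P + Q) is the mixture distribution.

M = 0.5 × (1/3, 2/3) + 0.5 × (5/7, 2/7) = (11/21, 10/21)

D_KL(P||M) = 0.0320 dits
D_KL(Q||M) = 0.0328 dits

JSD(P||Q) = 0.5 × 0.0320 + 0.5 × 0.0328 = 0.0324 dits

Unlike KL divergence, JSD is symmetric and bounded: 0 ≤ JSD ≤ log(2).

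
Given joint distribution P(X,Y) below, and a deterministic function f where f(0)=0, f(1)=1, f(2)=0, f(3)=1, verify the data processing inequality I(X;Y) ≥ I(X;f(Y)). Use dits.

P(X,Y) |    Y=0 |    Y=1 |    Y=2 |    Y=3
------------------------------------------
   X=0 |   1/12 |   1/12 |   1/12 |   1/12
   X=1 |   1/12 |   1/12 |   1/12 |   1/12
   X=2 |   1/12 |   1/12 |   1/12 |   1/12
I(X;Y) = 0.0000, I(X;f(Y)) = 0.0000, inequality holds: 0.0000 ≥ 0.0000

Data Processing Inequality: For any Markov chain X → Y → Z, we have I(X;Y) ≥ I(X;Z).

Here Z = f(Y) is a deterministic function of Y, forming X → Y → Z.

Original I(X;Y) = 0.0000 dits

After applying f:
P(X,Z) where Z=f(Y):
- P(X,Z=0) = P(X,Y=0) + P(X,Y=2)
- P(X,Z=1) = P(X,Y=1) + P(X,Y=3)

I(X;Z) = I(X;f(Y)) = 0.0000 dits

Verification: 0.0000 ≥ 0.0000 ✓

Information cannot be created by processing; the function f can only lose information about X.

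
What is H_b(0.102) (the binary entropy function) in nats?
0.3295 nats

The binary entropy function is:
H(p) = -p log(p) - (1-p) log(1-p)

H(0.102) = -0.102 × log_e(0.102) - 0.898 × log_e(0.898)
H(0.102) = 0.3295 nats

Note: Binary entropy is maximized at p=0.5 (H=1 bit) and minimized at p=0 or p=1 (H=0).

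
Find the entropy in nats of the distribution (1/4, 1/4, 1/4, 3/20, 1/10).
1.5545 nats

Shannon entropy is H(X) = -Σ p(x) log p(x).

For P = (1/4, 1/4, 1/4, 3/20, 1/10):
H = -1/4 × log_e(1/4) -1/4 × log_e(1/4) -1/4 × log_e(1/4) -3/20 × log_e(3/20) -1/10 × log_e(1/10)
H = 1.5545 nats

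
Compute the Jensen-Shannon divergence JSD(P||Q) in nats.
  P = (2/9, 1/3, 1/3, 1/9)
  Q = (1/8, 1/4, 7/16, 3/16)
0.0184 nats

Jensen-Shannon divergence is:
JSD(P||Q) = 0.5 × D_KL(P||M) + 0.5 × D_KL(Q||M)
where M = 0.5 × (P + Q) is the mixture distribution.

M = 0.5 × (2/9, 1/3, 1/3, 1/9) + 0.5 × (1/8, 1/4, 7/16, 3/16) = (0.173611, 7/24, 0.385417, 0.149306)

D_KL(P||M) = 0.0181 nats
D_KL(Q||M) = 0.0186 nats

JSD(P||Q) = 0.5 × 0.0181 + 0.5 × 0.0186 = 0.0184 nats

Unlike KL divergence, JSD is symmetric and bounded: 0 ≤ JSD ≤ log(2).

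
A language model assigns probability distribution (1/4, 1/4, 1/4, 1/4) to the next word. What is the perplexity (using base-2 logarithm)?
4.0000

Perplexity is 2^H (or exp(H) for natural log).

First, H = -Σ p log p = 2.0000 bits
Perplexity = 2^2.0000 = 4.0000

Interpretation: The model's uncertainty is equivalent to choosing uniformly among 4.0 options.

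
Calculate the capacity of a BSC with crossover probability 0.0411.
0.7527 bits

For a binary symmetric channel (BSC) with error probability p:
Capacity C = 1 - H(p) bits per symbol

where H(p) = -p log₂(p) - (1-p) log₂(1-p) is the binary entropy function.

H(0.0411) = 0.2473 bits
C = 1 - 0.2473 = 0.7527 bits per symbol

This means we can reliably transmit up to 0.7527 bits of information per channel use.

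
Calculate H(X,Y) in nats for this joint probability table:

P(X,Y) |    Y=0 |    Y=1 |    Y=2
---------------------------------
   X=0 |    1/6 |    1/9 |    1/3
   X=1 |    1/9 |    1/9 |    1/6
1.6959 nats

Joint entropy is H(X,Y) = -Σ_{x,y} p(x,y) log p(x,y).

Summing over all non-zero entries:
H(X,Y) = -[1/6·log_e(1/6) + 1/9·log_e(1/9) + 1/3·log_e(1/3) + 1/9·log_e(1/9) + 1/9·log_e(1/9) + 1/6·log_e(1/6)]
H(X,Y) = 1.6959 nats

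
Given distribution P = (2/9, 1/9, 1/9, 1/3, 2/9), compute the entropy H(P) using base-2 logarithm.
2.1972 bits

Shannon entropy is H(X) = -Σ p(x) log p(x).

For P = (2/9, 1/9, 1/9, 1/3, 2/9):
H = -2/9 × log_2(2/9) -1/9 × log_2(1/9) -1/9 × log_2(1/9) -1/3 × log_2(1/3) -2/9 × log_2(2/9)
H = 2.1972 bits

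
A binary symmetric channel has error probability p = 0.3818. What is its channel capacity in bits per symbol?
0.0407 bits

For a binary symmetric channel (BSC) with error probability p:
Capacity C = 1 - H(p) bits per symbol

where H(p) = -p log₂(p) - (1-p) log₂(1-p) is the binary entropy function.

H(0.3818) = 0.9593 bits
C = 1 - 0.9593 = 0.0407 bits per symbol

This means we can reliably transmit up to 0.0407 bits of information per channel use.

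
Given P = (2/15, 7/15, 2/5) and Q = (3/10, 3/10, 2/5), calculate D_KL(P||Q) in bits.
0.1415 bits

KL divergence: D_KL(P||Q) = Σ p(x) log(p(x)/q(x))

Computing term by term:
  x=0: 2/15 × log_2[(2/15)/(3/10)] = 2/15 × -1.1699 = -0.1560
  x=1: 7/15 × log_2[(7/15)/(3/10)] = 7/15 × 0.6374 = 0.2975
  x=2: 2/5 × log_2[(2/5)/(2/5)] = 2/5 × 0.0000 = 0.0000

D_KL(P||Q) = 0.1415 bits

Note: KL divergence is always non-negative and equals 0 iff P = Q.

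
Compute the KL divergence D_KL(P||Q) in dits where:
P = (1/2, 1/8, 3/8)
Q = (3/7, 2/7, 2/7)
0.0329 dits

KL divergence: D_KL(P||Q) = Σ p(x) log(p(x)/q(x))

Computing term by term:
  x=0: 1/2 × log_10[(1/2)/(3/7)] = 1/2 × 0.0669 = 0.0335
  x=1: 1/8 × log_10[(1/8)/(2/7)] = 1/8 × -0.3590 = -0.0449
  x=2: 3/8 × log_10[(3/8)/(2/7)] = 3/8 × 0.1181 = 0.0443

D_KL(P||Q) = 0.0329 dits

Note: KL divergence is always non-negative and equals 0 iff P = Q.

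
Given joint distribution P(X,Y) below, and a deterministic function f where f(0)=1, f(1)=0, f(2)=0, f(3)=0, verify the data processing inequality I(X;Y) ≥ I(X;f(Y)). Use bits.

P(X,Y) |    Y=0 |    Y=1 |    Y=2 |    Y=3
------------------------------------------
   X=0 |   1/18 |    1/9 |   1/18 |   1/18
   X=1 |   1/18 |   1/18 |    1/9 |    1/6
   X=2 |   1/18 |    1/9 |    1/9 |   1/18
I(X;Y) = 0.0810, I(X;f(Y)) = 0.0027, inequality holds: 0.0810 ≥ 0.0027

Data Processing Inequality: For any Markov chain X → Y → Z, we have I(X;Y) ≥ I(X;Z).

Here Z = f(Y) is a deterministic function of Y, forming X → Y → Z.

Original I(X;Y) = 0.0810 bits

After applying f:
P(X,Z) where Z=f(Y):
- P(X,Z=0) = P(X,Y=1) + P(X,Y=2) + P(X,Y=3)
- P(X,Z=1) = P(X,Y=0)

I(X;Z) = I(X;f(Y)) = 0.0027 bits

Verification: 0.0810 ≥ 0.0027 ✓

Information cannot be created by processing; the function f can only lose information about X.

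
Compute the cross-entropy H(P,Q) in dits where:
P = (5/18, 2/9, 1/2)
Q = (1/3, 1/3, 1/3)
0.4771 dits

Cross-entropy: H(P,Q) = -Σ p(x) log q(x)

Alternatively: H(P,Q) = H(P) + D_KL(P||Q)
H(P) = 0.4502 dits
D_KL(P||Q) = 0.0269 dits

H(P,Q) = 0.4502 + 0.0269 = 0.4771 dits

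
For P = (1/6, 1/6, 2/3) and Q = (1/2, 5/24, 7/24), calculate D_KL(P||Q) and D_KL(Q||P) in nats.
D_KL(P||Q) = 0.3308, D_KL(Q||P) = 0.3547

KL divergence is not symmetric: D_KL(P||Q) ≠ D_KL(Q||P) in general.

D_KL(P||Q) = 0.3308 nats
D_KL(Q||P) = 0.3547 nats

No, they are not equal!

This asymmetry is why KL divergence is not a true distance metric.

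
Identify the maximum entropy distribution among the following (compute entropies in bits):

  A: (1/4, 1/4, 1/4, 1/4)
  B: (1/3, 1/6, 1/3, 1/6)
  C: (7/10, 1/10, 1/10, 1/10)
A

For a discrete distribution over n outcomes, entropy is maximized by the uniform distribution.

Computing entropies:
H(A) = 2.0000 bits
H(B) = 1.9183 bits
H(C) = 1.3568 bits

The uniform distribution (where all probabilities equal 1/4) achieves the maximum entropy of log_2(4) = 2.0000 bits.

Distribution A has the highest entropy.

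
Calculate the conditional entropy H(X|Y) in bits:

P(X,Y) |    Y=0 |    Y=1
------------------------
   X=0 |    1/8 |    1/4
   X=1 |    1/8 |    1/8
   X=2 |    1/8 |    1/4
1.5456 bits

Using the chain rule: H(X|Y) = H(X,Y) - H(Y)

First, compute H(X,Y) = 2.5000 bits

Marginal P(Y) = (3/8, 5/8)
H(Y) = 0.9544 bits

H(X|Y) = H(X,Y) - H(Y) = 2.5000 - 0.9544 = 1.5456 bits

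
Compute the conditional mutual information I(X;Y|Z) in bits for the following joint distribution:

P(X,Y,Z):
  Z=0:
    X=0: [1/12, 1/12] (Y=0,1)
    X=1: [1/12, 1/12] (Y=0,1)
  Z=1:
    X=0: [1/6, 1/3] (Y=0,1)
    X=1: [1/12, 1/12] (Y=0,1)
0.0105 bits

Conditional mutual information: I(X;Y|Z) = H(X|Z) + H(Y|Z) - H(X,Y|Z)

H(Z) = 0.9183
H(X,Z) = 1.7925 → H(X|Z) = 0.8742
H(Y,Z) = 1.8879 → H(Y|Z) = 0.9696
H(X,Y,Z) = 2.7516 → H(X,Y|Z) = 1.8333

I(X;Y|Z) = 0.8742 + 0.9696 - 1.8333 = 0.0105 bits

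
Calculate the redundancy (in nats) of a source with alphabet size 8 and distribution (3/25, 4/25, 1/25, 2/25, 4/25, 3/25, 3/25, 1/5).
0.0770 nats

Redundancy measures how far a source is from maximum entropy:
R = H_max - H(X)

Maximum entropy for 8 symbols: H_max = log_e(8) = 2.0794 nats
Actual entropy: H(X) = 2.0024 nats
Redundancy: R = 2.0794 - 2.0024 = 0.0770 nats

This redundancy represents potential for compression: the source could be compressed by 0.0770 nats per symbol.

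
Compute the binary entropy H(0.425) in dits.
0.2961 dits

The binary entropy function is:
H(p) = -p log(p) - (1-p) log(1-p)

H(0.425) = -0.425 × log_10(0.425) - 0.575 × log_10(0.575)
H(0.425) = 0.2961 dits

Note: Binary entropy is maximized at p=0.5 (H=1 bit) and minimized at p=0 or p=1 (H=0).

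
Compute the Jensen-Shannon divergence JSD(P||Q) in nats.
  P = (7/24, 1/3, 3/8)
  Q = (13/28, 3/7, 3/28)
0.0523 nats

Jensen-Shannon divergence is:
JSD(P||Q) = 0.5 × D_KL(P||M) + 0.5 × D_KL(Q||M)
where M = 0.5 × (P + Q) is the mixture distribution.

M = 0.5 × (7/24, 1/3, 3/8) + 0.5 × (13/28, 3/7, 3/28) = (0.377976, 8/21, 0.241071)

D_KL(P||M) = 0.0456 nats
D_KL(Q||M) = 0.0591 nats

JSD(P||Q) = 0.5 × 0.0456 + 0.5 × 0.0591 = 0.0523 nats

Unlike KL divergence, JSD is symmetric and bounded: 0 ≤ JSD ≤ log(2).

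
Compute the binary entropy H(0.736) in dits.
0.2507 dits

The binary entropy function is:
H(p) = -p log(p) - (1-p) log(1-p)

H(0.736) = -0.736 × log_10(0.736) - 0.264 × log_10(0.264)
H(0.736) = 0.2507 dits

Note: Binary entropy is maximized at p=0.5 (H=1 bit) and minimized at p=0 or p=1 (H=0).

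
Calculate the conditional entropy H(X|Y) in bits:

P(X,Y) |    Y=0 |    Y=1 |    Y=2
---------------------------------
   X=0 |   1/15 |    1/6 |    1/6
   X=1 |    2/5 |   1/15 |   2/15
0.7748 bits

Using the chain rule: H(X|Y) = H(X,Y) - H(Y)

First, compute H(X,Y) = 2.2989 bits

Marginal P(Y) = (7/15, 7/30, 3/10)
H(Y) = 1.5241 bits

H(X|Y) = H(X,Y) - H(Y) = 2.2989 - 1.5241 = 0.7748 bits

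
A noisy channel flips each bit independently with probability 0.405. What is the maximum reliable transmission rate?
0.0262 bits

For a binary symmetric channel (BSC) with error probability p:
Capacity C = 1 - H(p) bits per symbol

where H(p) = -p log₂(p) - (1-p) log₂(1-p) is the binary entropy function.

H(0.405) = 0.9738 bits
C = 1 - 0.9738 = 0.0262 bits per symbol

This means we can reliably transmit up to 0.0262 bits of information per channel use.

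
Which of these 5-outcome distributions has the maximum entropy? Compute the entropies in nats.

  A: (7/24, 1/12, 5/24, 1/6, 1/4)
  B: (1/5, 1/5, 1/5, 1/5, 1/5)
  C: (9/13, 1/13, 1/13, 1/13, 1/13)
B

For a discrete distribution over n outcomes, entropy is maximized by the uniform distribution.

Computing entropies:
H(A) = 1.5384 nats
H(B) = 1.6094 nats
H(C) = 1.0438 nats

The uniform distribution (where all probabilities equal 1/5) achieves the maximum entropy of log_e(5) = 1.6094 nats.

Distribution B has the highest entropy.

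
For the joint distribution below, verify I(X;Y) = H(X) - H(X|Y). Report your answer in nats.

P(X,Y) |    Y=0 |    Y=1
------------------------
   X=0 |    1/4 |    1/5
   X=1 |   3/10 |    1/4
I(X;Y) = 0.0001 nats

Mutual information has multiple equivalent forms:
- I(X;Y) = H(X) - H(X|Y)
- I(X;Y) = H(Y) - H(Y|X)
- I(X;Y) = H(X) + H(Y) - H(X,Y)

Computing all quantities:
H(X) = 0.6881, H(Y) = 0.6881, H(X,Y) = 1.3762
H(X|Y) = 0.6881, H(Y|X) = 0.6881

Verification:
H(X) - H(X|Y) = 0.6881 - 0.6881 = 0.0001
H(Y) - H(Y|X) = 0.6881 - 0.6881 = 0.0001
H(X) + H(Y) - H(X,Y) = 0.6881 + 0.6881 - 1.3762 = 0.0001

All forms give I(X;Y) = 0.0001 nats. ✓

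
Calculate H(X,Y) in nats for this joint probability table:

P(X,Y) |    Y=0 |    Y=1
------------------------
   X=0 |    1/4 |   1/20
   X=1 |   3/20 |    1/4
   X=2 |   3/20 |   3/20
1.6966 nats

Joint entropy is H(X,Y) = -Σ_{x,y} p(x,y) log p(x,y).

Summing over all non-zero entries:
H(X,Y) = -[1/4·log_e(1/4) + 1/20·log_e(1/20) + 3/20·log_e(3/20) + 1/4·log_e(1/4) + 3/20·log_e(3/20) + 3/20·log_e(3/20)]
H(X,Y) = 1.6966 nats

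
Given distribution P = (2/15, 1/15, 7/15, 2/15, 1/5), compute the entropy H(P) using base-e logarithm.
1.3954 nats

Shannon entropy is H(X) = -Σ p(x) log p(x).

For P = (2/15, 1/15, 7/15, 2/15, 1/5):
H = -2/15 × log_e(2/15) -1/15 × log_e(1/15) -7/15 × log_e(7/15) -2/15 × log_e(2/15) -1/5 × log_e(1/5)
H = 1.3954 nats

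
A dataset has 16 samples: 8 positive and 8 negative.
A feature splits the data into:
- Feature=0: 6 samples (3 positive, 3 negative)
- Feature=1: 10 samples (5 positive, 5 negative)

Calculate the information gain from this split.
0.0000 bits

Information Gain = H(Y) - H(Y|Feature)

Before split:
P(positive) = 8/16 = 0.5000
H(Y) = 1.0000 bits

After split:
Feature=0: H = 1.0000 bits (weight = 6/16)
Feature=1: H = 1.0000 bits (weight = 10/16)
H(Y|Feature) = (6/16)×1.0000 + (10/16)×1.0000 = 1.0000 bits

Information Gain = 1.0000 - 1.0000 = 0.0000 bits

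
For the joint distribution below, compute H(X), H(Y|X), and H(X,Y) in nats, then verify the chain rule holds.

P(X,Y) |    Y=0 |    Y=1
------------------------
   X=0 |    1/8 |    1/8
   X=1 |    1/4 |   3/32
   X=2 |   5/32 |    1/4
H(X,Y) = 1.7250, H(X) = 1.0796, H(Y|X) = 0.6454 (all in nats)

Chain rule: H(X,Y) = H(X) + H(Y|X)

Left side — joint entropy directly:
H(X,Y) = -Σ p(x,y) log p(x,y) = 1.7250 nats

Right side — compute H(Y|X) from the conditional distributions:
P(X) = (1/4, 11/32, 13/32), so H(X) = 1.0796 nats
H(Y|X) = Σ_x P(X=x) · H(Y|X=x):
  P(Y|X=0) = (1/2, 1/2), H(Y|X=0) = 0.6931, weight P(X=0) = 1/4
  P(Y|X=1) = (8/11, 3/11), H(Y|X=1) = 0.5860, weight P(X=1) = 11/32
  P(Y|X=2) = (5/13, 8/13), H(Y|X=2) = 0.6663, weight P(X=2) = 13/32
H(Y|X) = 0.6454 nats

H(X) + H(Y|X) = 1.0796 + 0.6454 = 1.7250 nats

Both sides equal 1.7250 nats. ✓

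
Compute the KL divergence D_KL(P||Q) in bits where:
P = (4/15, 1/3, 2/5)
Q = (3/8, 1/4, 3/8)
0.0444 bits

KL divergence: D_KL(P||Q) = Σ p(x) log(p(x)/q(x))

Computing term by term:
  x=0: 4/15 × log_2[(4/15)/(3/8)] = 4/15 × -0.4919 = -0.1312
  x=1: 1/3 × log_2[(1/3)/(1/4)] = 1/3 × 0.4150 = 0.1383
  x=2: 2/5 × log_2[(2/5)/(3/8)] = 2/5 × 0.0931 = 0.0372

D_KL(P||Q) = 0.0444 bits

Note: KL divergence is always non-negative and equals 0 iff P = Q.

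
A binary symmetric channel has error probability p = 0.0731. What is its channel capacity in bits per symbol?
0.6226 bits

For a binary symmetric channel (BSC) with error probability p:
Capacity C = 1 - H(p) bits per symbol

where H(p) = -p log₂(p) - (1-p) log₂(1-p) is the binary entropy function.

H(0.0731) = 0.3774 bits
C = 1 - 0.3774 = 0.6226 bits per symbol

This means we can reliably transmit up to 0.6226 bits of information per channel use.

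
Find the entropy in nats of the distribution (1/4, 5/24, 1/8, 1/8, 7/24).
1.5526 nats

Shannon entropy is H(X) = -Σ p(x) log p(x).

For P = (1/4, 5/24, 1/8, 1/8, 7/24):
H = -1/4 × log_e(1/4) -5/24 × log_e(5/24) -1/8 × log_e(1/8) -1/8 × log_e(1/8) -7/24 × log_e(7/24)
H = 1.5526 nats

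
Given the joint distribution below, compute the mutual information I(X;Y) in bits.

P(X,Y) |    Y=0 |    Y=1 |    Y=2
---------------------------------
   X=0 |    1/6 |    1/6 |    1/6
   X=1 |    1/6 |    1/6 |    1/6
0.0000 bits

Mutual information: I(X;Y) = H(X) + H(Y) - H(X,Y)

Marginals:
P(X) = (1/2, 1/2), H(X) = 1.0000 bits
P(Y) = (1/3, 1/3, 1/3), H(Y) = 1.5850 bits

Joint entropy: H(X,Y) = 2.5850 bits

I(X;Y) = 1.0000 + 1.5850 - 2.5850 = 0.0000 bits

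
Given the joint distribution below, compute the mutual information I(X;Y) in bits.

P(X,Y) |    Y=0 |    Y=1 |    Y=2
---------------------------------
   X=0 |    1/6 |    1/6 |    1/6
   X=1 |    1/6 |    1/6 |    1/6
0.0000 bits

Mutual information: I(X;Y) = H(X) + H(Y) - H(X,Y)

Marginals:
P(X) = (1/2, 1/2), H(X) = 1.0000 bits
P(Y) = (1/3, 1/3, 1/3), H(Y) = 1.5850 bits

Joint entropy: H(X,Y) = 2.5850 bits

I(X;Y) = 1.0000 + 1.5850 - 2.5850 = 0.0000 bits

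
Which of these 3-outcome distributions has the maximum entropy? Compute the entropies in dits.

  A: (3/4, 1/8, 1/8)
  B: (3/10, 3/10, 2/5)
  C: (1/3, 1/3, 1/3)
C

For a discrete distribution over n outcomes, entropy is maximized by the uniform distribution.

Computing entropies:
H(A) = 0.3195 dits
H(B) = 0.4729 dits
H(C) = 0.4771 dits

The uniform distribution (where all probabilities equal 1/3) achieves the maximum entropy of log_10(3) = 0.4771 dits.

Distribution C has the highest entropy.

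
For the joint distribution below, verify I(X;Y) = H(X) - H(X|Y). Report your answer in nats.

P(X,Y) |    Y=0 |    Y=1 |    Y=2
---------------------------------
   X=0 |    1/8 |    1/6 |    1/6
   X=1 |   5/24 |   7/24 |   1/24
I(X;Y) = 0.0645 nats

Mutual information has multiple equivalent forms:
- I(X;Y) = H(X) - H(X|Y)
- I(X;Y) = H(Y) - H(Y|X)
- I(X;Y) = H(X) + H(Y) - H(X,Y)

Computing all quantities:
H(X) = 0.6897, H(Y) = 1.0506, H(X,Y) = 1.6758
H(X|Y) = 0.6252, H(Y|X) = 0.9861

Verification:
H(X) - H(X|Y) = 0.6897 - 0.6252 = 0.0645
H(Y) - H(Y|X) = 1.0506 - 0.9861 = 0.0645
H(X) + H(Y) - H(X,Y) = 0.6897 + 1.0506 - 1.6758 = 0.0645

All forms give I(X;Y) = 0.0645 nats. ✓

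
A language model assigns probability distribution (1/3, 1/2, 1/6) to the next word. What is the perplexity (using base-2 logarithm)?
2.7495

Perplexity is 2^H (or exp(H) for natural log).

First, H = -Σ p log p = 1.4591 bits
Perplexity = 2^1.4591 = 2.7495

Interpretation: The model's uncertainty is equivalent to choosing uniformly among 2.7 options.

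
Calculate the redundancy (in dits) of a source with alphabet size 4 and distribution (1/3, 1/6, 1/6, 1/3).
0.0246 dits

Redundancy measures how far a source is from maximum entropy:
R = H_max - H(X)

Maximum entropy for 4 symbols: H_max = log_10(4) = 0.6021 dits
Actual entropy: H(X) = 0.5775 dits
Redundancy: R = 0.6021 - 0.5775 = 0.0246 dits

This redundancy represents potential for compression: the source could be compressed by 0.0246 dits per symbol.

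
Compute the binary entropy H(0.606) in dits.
0.2912 dits

The binary entropy function is:
H(p) = -p log(p) - (1-p) log(1-p)

H(0.606) = -0.606 × log_10(0.606) - 0.394 × log_10(0.394)
H(0.606) = 0.2912 dits

Note: Binary entropy is maximized at p=0.5 (H=1 bit) and minimized at p=0 or p=1 (H=0).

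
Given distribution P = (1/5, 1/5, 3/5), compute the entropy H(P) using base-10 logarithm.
0.4127 dits

Shannon entropy is H(X) = -Σ p(x) log p(x).

For P = (1/5, 1/5, 3/5):
H = -1/5 × log_10(1/5) -1/5 × log_10(1/5) -3/5 × log_10(3/5)
H = 0.4127 dits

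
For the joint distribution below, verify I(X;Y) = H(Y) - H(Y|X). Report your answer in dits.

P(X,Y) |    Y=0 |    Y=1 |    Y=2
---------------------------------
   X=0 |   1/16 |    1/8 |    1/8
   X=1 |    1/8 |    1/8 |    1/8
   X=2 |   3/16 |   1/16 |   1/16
I(X;Y) = 0.0244 dits

Mutual information has multiple equivalent forms:
- I(X;Y) = H(X) - H(X|Y)
- I(X;Y) = H(Y) - H(Y|X)
- I(X;Y) = H(X) + H(Y) - H(X,Y)

Computing all quantities:
H(X) = 0.4755, H(Y) = 0.4755, H(X,Y) = 0.9265
H(X|Y) = 0.4511, H(Y|X) = 0.4511

Verification:
H(X) - H(X|Y) = 0.4755 - 0.4511 = 0.0244
H(Y) - H(Y|X) = 0.4755 - 0.4511 = 0.0244
H(X) + H(Y) - H(X,Y) = 0.4755 + 0.4755 - 0.9265 = 0.0244

All forms give I(X;Y) = 0.0244 dits. ✓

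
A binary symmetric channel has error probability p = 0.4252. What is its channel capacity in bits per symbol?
0.0162 bits

For a binary symmetric channel (BSC) with error probability p:
Capacity C = 1 - H(p) bits per symbol

where H(p) = -p log₂(p) - (1-p) log₂(1-p) is the binary entropy function.

H(0.4252) = 0.9838 bits
C = 1 - 0.9838 = 0.0162 bits per symbol

This means we can reliably transmit up to 0.0162 bits of information per channel use.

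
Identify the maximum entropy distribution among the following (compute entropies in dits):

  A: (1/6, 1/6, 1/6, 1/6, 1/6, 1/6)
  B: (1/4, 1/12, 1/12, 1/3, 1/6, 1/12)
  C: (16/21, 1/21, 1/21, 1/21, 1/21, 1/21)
A

For a discrete distribution over n outcomes, entropy is maximized by the uniform distribution.

Computing entropies:
H(A) = 0.7782 dits
H(B) = 0.7090 dits
H(C) = 0.4048 dits

The uniform distribution (where all probabilities equal 1/6) achieves the maximum entropy of log_10(6) = 0.7782 dits.

Distribution A has the highest entropy.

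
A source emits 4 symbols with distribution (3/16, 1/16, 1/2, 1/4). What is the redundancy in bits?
0.2972 bits

Redundancy measures how far a source is from maximum entropy:
R = H_max - H(X)

Maximum entropy for 4 symbols: H_max = log_2(4) = 2.0000 bits
Actual entropy: H(X) = 1.7028 bits
Redundancy: R = 2.0000 - 1.7028 = 0.2972 bits

This redundancy represents potential for compression: the source could be compressed by 0.2972 bits per symbol.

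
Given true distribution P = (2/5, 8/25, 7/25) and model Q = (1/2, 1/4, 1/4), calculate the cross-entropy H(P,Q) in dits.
0.4816 dits

Cross-entropy: H(P,Q) = -Σ p(x) log q(x)

Alternatively: H(P,Q) = H(P) + D_KL(P||Q)
H(P) = 0.4723 dits
D_KL(P||Q) = 0.0093 dits

H(P,Q) = 0.4723 + 0.0093 = 0.4816 dits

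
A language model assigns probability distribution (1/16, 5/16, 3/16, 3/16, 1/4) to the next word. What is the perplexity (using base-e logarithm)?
4.5317

Perplexity is e^H (or exp(H) for natural log).

First, H = -Σ p log p = 1.5111 nats
Perplexity = e^1.5111 = 4.5317

Interpretation: The model's uncertainty is equivalent to choosing uniformly among 4.5 options.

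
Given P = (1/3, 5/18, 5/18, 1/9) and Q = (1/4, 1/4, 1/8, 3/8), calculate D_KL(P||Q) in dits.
0.0920 dits

KL divergence: D_KL(P||Q) = Σ p(x) log(p(x)/q(x))

Computing term by term:
  x=0: 1/3 × log_10[(1/3)/(1/4)] = 1/3 × 0.1249 = 0.0416
  x=1: 5/18 × log_10[(5/18)/(1/4)] = 5/18 × 0.0458 = 0.0127
  x=2: 5/18 × log_10[(5/18)/(1/8)] = 5/18 × 0.3468 = 0.0963
  x=3: 1/9 × log_10[(1/9)/(3/8)] = 1/9 × -0.5283 = -0.0587

D_KL(P||Q) = 0.0920 dits

Note: KL divergence is always non-negative and equals 0 iff P = Q.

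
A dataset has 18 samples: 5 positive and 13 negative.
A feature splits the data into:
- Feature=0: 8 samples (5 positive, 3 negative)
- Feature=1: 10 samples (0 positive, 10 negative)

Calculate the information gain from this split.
0.4282 bits

Information Gain = H(Y) - H(Y|Feature)

Before split:
P(positive) = 5/18 = 0.2778
H(Y) = 0.8524 bits

After split:
Feature=0: H = 0.9544 bits (weight = 8/18)
Feature=1: H = 0.0000 bits (weight = 10/18)
H(Y|Feature) = (8/18)×0.9544 + (10/18)×0.0000 = 0.4242 bits

Information Gain = 0.8524 - 0.4242 = 0.4282 bits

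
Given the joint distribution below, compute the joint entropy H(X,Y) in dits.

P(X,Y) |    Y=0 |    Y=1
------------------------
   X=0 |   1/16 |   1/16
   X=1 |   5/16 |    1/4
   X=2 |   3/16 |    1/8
0.7081 dits

Joint entropy is H(X,Y) = -Σ_{x,y} p(x,y) log p(x,y).

Summing over all non-zero entries:
H(X,Y) = -[1/16·log_10(1/16) + 1/16·log_10(1/16) + 5/16·log_10(5/16) + 1/4·log_10(1/4) + 3/16·log_10(3/16) + 1/8·log_10(1/8)]
H(X,Y) = 0.7081 dits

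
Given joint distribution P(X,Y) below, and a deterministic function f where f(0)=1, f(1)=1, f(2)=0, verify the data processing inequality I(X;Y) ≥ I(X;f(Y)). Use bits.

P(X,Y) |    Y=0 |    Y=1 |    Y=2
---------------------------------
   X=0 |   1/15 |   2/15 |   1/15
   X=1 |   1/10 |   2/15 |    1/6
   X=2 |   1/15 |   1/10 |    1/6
I(X;Y) = 0.0324, I(X;f(Y)) = 0.0293, inequality holds: 0.0324 ≥ 0.0293

Data Processing Inequality: For any Markov chain X → Y → Z, we have I(X;Y) ≥ I(X;Z).

Here Z = f(Y) is a deterministic function of Y, forming X → Y → Z.

Original I(X;Y) = 0.0324 bits

After applying f:
P(X,Z) where Z=f(Y):
- P(X,Z=0) = P(X,Y=2)
- P(X,Z=1) = P(X,Y=0) + P(X,Y=1)

I(X;Z) = I(X;f(Y)) = 0.0293 bits

Verification: 0.0324 ≥ 0.0293 ✓

Information cannot be created by processing; the function f can only lose information about X.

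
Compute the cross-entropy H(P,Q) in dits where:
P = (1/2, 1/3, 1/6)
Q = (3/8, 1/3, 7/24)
0.4612 dits

Cross-entropy: H(P,Q) = -Σ p(x) log q(x)

Alternatively: H(P,Q) = H(P) + D_KL(P||Q)
H(P) = 0.4392 dits
D_KL(P||Q) = 0.0220 dits

H(P,Q) = 0.4392 + 0.0220 = 0.4612 dits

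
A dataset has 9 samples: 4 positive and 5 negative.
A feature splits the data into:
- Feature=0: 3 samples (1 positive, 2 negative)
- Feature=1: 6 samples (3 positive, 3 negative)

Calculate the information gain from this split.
0.0183 bits

Information Gain = H(Y) - H(Y|Feature)

Before split:
P(positive) = 4/9 = 0.4444
H(Y) = 0.9911 bits

After split:
Feature=0: H = 0.9183 bits (weight = 3/9)
Feature=1: H = 1.0000 bits (weight = 6/9)
H(Y|Feature) = (3/9)×0.9183 + (6/9)×1.0000 = 0.9728 bits

Information Gain = 0.9911 - 0.9728 = 0.0183 bits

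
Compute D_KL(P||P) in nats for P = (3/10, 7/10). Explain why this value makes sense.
0.0000 nats

KL divergence satisfies the Gibbs inequality: D_KL(P||Q) ≥ 0 for all distributions P, Q.

D_KL(P||Q) = Σ p(x) log(p(x)/q(x))
Each term is p(x) × log_e(p(x)/p(x)) = p(x) × log_e(1) = 0, so the sum is 0.
D_KL(P||Q) = 0.0000 nats

When P = Q, the KL divergence is exactly 0, as there is no 'divergence' between identical distributions.

This non-negativity is a fundamental property: relative entropy cannot be negative because it measures how different Q is from P.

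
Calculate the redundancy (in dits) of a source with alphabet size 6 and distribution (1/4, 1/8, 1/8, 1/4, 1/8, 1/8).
0.0256 dits

Redundancy measures how far a source is from maximum entropy:
R = H_max - H(X)

Maximum entropy for 6 symbols: H_max = log_10(6) = 0.7782 dits
Actual entropy: H(X) = 0.7526 dits
Redundancy: R = 0.7782 - 0.7526 = 0.0256 dits

This redundancy represents potential for compression: the source could be compressed by 0.0256 dits per symbol.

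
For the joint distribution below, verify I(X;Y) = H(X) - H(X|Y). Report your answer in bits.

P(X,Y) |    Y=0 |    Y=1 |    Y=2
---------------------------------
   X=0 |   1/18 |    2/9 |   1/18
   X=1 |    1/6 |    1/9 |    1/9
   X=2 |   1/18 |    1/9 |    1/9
I(X;Y) = 0.1013 bits

Mutual information has multiple equivalent forms:
- I(X;Y) = H(X) - H(X|Y)
- I(X;Y) = H(Y) - H(Y|X)
- I(X;Y) = H(X) + H(Y) - H(X,Y)

Computing all quantities:
H(X) = 1.5715, H(Y) = 1.5466, H(X,Y) = 3.0169
H(X|Y) = 1.4702, H(Y|X) = 1.4453

Verification:
H(X) - H(X|Y) = 1.5715 - 1.4702 = 0.1013
H(Y) - H(Y|X) = 1.5466 - 1.4453 = 0.1013
H(X) + H(Y) - H(X,Y) = 1.5715 + 1.5466 - 3.0169 = 0.1013

All forms give I(X;Y) = 0.1013 bits. ✓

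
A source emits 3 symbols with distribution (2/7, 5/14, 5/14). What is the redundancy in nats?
0.0052 nats

Redundancy measures how far a source is from maximum entropy:
R = H_max - H(X)

Maximum entropy for 3 symbols: H_max = log_e(3) = 1.0986 nats
Actual entropy: H(X) = 1.0934 nats
Redundancy: R = 1.0986 - 1.0934 = 0.0052 nats

This redundancy represents potential for compression: the source could be compressed by 0.0052 nats per symbol.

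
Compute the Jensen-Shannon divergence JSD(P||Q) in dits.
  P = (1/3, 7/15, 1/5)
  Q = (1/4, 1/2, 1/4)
0.0020 dits

Jensen-Shannon divergence is:
JSD(P||Q) = 0.5 × D_KL(P||M) + 0.5 × D_KL(Q||M)
where M = 0.5 × (P + Q) is the mixture distribution.

M = 0.5 × (1/3, 7/15, 1/5) + 0.5 × (1/4, 1/2, 1/4) = (7/24, 0.483333, 9/40)

D_KL(P||M) = 0.0020 dits
D_KL(Q||M) = 0.0021 dits

JSD(P||Q) = 0.5 × 0.0020 + 0.5 × 0.0021 = 0.0020 dits

Unlike KL divergence, JSD is symmetric and bounded: 0 ≤ JSD ≤ log(2).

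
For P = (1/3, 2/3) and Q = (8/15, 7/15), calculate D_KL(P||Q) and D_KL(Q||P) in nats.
D_KL(P||Q) = 0.0811, D_KL(Q||P) = 0.0842

KL divergence is not symmetric: D_KL(P||Q) ≠ D_KL(Q||P) in general.

D_KL(P||Q) = 0.0811 nats
D_KL(Q||P) = 0.0842 nats

No, they are not equal!

This asymmetry is why KL divergence is not a true distance metric.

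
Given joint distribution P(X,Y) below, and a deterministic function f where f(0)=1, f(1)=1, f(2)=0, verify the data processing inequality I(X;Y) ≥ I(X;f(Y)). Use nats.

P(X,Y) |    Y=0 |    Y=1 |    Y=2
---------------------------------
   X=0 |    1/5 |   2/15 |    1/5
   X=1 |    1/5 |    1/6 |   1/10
I(X;Y) = 0.0166, I(X;f(Y)) = 0.0156, inequality holds: 0.0166 ≥ 0.0156

Data Processing Inequality: For any Markov chain X → Y → Z, we have I(X;Y) ≥ I(X;Z).

Here Z = f(Y) is a deterministic function of Y, forming X → Y → Z.

Original I(X;Y) = 0.0166 nats

After applying f:
P(X,Z) where Z=f(Y):
- P(X,Z=0) = P(X,Y=2)
- P(X,Z=1) = P(X,Y=0) + P(X,Y=1)

I(X;Z) = I(X;f(Y)) = 0.0156 nats

Verification: 0.0166 ≥ 0.0156 ✓

Information cannot be created by processing; the function f can only lose information about X.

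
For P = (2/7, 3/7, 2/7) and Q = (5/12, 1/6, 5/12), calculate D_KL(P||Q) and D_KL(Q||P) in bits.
D_KL(P||Q) = 0.2729, D_KL(Q||P) = 0.2265

KL divergence is not symmetric: D_KL(P||Q) ≠ D_KL(Q||P) in general.

D_KL(P||Q) = 0.2729 bits
D_KL(Q||P) = 0.2265 bits

No, they are not equal!

This asymmetry is why KL divergence is not a true distance metric.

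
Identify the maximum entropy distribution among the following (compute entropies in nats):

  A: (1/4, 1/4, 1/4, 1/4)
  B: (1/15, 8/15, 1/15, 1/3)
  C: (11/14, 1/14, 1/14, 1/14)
A

For a discrete distribution over n outcomes, entropy is maximized by the uniform distribution.

Computing entropies:
H(A) = 1.3863 nats
H(B) = 1.0625 nats
H(C) = 0.7550 nats

The uniform distribution (where all probabilities equal 1/4) achieves the maximum entropy of log_e(4) = 1.3863 nats.

Distribution A has the highest entropy.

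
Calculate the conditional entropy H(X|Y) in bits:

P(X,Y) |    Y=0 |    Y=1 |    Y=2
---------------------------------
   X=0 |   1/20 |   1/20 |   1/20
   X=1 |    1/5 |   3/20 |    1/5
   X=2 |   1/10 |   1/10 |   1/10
1.4029 bits

Using the chain rule: H(X|Y) = H(X,Y) - H(Y)

First, compute H(X,Y) = 2.9842 bits

Marginal P(Y) = (7/20, 3/10, 7/20)
H(Y) = 1.5813 bits

H(X|Y) = H(X,Y) - H(Y) = 2.9842 - 1.5813 = 1.4029 bits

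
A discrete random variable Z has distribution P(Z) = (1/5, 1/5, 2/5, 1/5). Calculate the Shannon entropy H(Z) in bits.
1.9219 bits

Shannon entropy is H(X) = -Σ p(x) log p(x).

For P = (1/5, 1/5, 2/5, 1/5):
H = -1/5 × log_2(1/5) -1/5 × log_2(1/5) -2/5 × log_2(2/5) -1/5 × log_2(1/5)
H = 1.9219 bits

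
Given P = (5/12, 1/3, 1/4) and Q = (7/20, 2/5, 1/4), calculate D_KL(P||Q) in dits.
0.0052 dits

KL divergence: D_KL(P||Q) = Σ p(x) log(p(x)/q(x))

Computing term by term:
  x=0: 5/12 × log_10[(5/12)/(7/20)] = 5/12 × 0.0757 = 0.0316
  x=1: 1/3 × log_10[(1/3)/(2/5)] = 1/3 × -0.0792 = -0.0264
  x=2: 1/4 × log_10[(1/4)/(1/4)] = 1/4 × 0.0000 = 0.0000

D_KL(P||Q) = 0.0052 dits

Note: KL divergence is always non-negative and equals 0 iff P = Q.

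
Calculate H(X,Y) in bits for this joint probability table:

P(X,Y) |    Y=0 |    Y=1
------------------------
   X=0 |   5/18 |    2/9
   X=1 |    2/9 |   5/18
1.9911 bits

Joint entropy is H(X,Y) = -Σ_{x,y} p(x,y) log p(x,y).

Summing over all non-zero entries:
H(X,Y) = -[5/18·log_2(5/18) + 2/9·log_2(2/9) + 2/9·log_2(2/9) + 5/18·log_2(5/18)]
H(X,Y) = 1.9911 bits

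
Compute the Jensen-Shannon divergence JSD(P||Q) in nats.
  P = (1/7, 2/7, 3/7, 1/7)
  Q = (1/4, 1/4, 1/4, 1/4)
0.0273 nats

Jensen-Shannon divergence is:
JSD(P||Q) = 0.5 × D_KL(P||M) + 0.5 × D_KL(Q||M)
where M = 0.5 × (P + Q) is the mixture distribution.

M = 0.5 × (1/7, 2/7, 3/7, 1/7) + 0.5 × (1/4, 1/4, 1/4, 1/4) = (0.196429, 0.267857, 0.339286, 0.196429)

D_KL(P||M) = 0.0276 nats
D_KL(Q||M) = 0.0270 nats

JSD(P||Q) = 0.5 × 0.0276 + 0.5 × 0.0270 = 0.0273 nats

Unlike KL divergence, JSD is symmetric and bounded: 0 ≤ JSD ≤ log(2).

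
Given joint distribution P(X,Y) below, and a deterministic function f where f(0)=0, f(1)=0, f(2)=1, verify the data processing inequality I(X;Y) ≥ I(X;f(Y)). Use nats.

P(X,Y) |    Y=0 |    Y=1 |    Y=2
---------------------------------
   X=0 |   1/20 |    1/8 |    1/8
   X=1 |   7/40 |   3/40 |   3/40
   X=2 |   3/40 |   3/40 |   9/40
I(X;Y) = 0.0868, I(X;f(Y)) = 0.0502, inequality holds: 0.0868 ≥ 0.0502

Data Processing Inequality: For any Markov chain X → Y → Z, we have I(X;Y) ≥ I(X;Z).

Here Z = f(Y) is a deterministic function of Y, forming X → Y → Z.

Original I(X;Y) = 0.0868 nats

After applying f:
P(X,Z) where Z=f(Y):
- P(X,Z=0) = P(X,Y=0) + P(X,Y=1)
- P(X,Z=1) = P(X,Y=2)

I(X;Z) = I(X;f(Y)) = 0.0502 nats

Verification: 0.0868 ≥ 0.0502 ✓

Information cannot be created by processing; the function f can only lose information about X.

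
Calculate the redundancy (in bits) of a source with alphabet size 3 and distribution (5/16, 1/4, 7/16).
0.0388 bits

Redundancy measures how far a source is from maximum entropy:
R = H_max - H(X)

Maximum entropy for 3 symbols: H_max = log_2(3) = 1.5850 bits
Actual entropy: H(X) = 1.5462 bits
Redundancy: R = 1.5850 - 1.5462 = 0.0388 bits

This redundancy represents potential for compression: the source could be compressed by 0.0388 bits per symbol.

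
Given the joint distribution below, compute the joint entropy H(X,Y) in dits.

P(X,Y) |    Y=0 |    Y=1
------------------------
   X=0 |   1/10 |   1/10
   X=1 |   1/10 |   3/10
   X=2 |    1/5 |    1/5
0.7365 dits

Joint entropy is H(X,Y) = -Σ_{x,y} p(x,y) log p(x,y).

Summing over all non-zero entries:
H(X,Y) = -[1/10·log_10(1/10) + 1/10·log_10(1/10) + 1/10·log_10(1/10) + 3/10·log_10(3/10) + 1/5·log_10(1/5) + 1/5·log_10(1/5)]
H(X,Y) = 0.7365 dits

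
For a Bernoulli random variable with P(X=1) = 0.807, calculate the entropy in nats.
0.4905 nats

The binary entropy function is:
H(p) = -p log(p) - (1-p) log(1-p)

H(0.807) = -0.807 × log_e(0.807) - 0.193 × log_e(0.193)
H(0.807) = 0.4905 nats

Note: Binary entropy is maximized at p=0.5 (H=1 bit) and minimized at p=0 or p=1 (H=0).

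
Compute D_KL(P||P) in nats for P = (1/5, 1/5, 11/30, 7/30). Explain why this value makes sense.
0.0000 nats

KL divergence satisfies the Gibbs inequality: D_KL(P||Q) ≥ 0 for all distributions P, Q.

D_KL(P||Q) = Σ p(x) log(p(x)/q(x))
Each term is p(x) × log_e(p(x)/p(x)) = p(x) × log_e(1) = 0, so the sum is 0.
D_KL(P||Q) = 0.0000 nats

When P = Q, the KL divergence is exactly 0, as there is no 'divergence' between identical distributions.

This non-negativity is a fundamental property: relative entropy cannot be negative because it measures how different Q is from P.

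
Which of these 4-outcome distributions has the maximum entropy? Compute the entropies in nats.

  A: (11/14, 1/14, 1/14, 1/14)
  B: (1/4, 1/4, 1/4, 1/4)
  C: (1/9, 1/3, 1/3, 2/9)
B

For a discrete distribution over n outcomes, entropy is maximized by the uniform distribution.

Computing entropies:
H(A) = 0.7550 nats
H(B) = 1.3863 nats
H(C) = 1.3108 nats

The uniform distribution (where all probabilities equal 1/4) achieves the maximum entropy of log_e(4) = 1.3863 nats.

Distribution B has the highest entropy.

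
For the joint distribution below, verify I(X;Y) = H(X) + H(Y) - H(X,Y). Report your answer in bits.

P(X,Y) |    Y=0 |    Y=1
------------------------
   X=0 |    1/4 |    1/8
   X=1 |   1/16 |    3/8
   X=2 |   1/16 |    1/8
I(X;Y) = 0.1790 bits

Mutual information has multiple equivalent forms:
- I(X;Y) = H(X) - H(X|Y)
- I(X;Y) = H(Y) - H(Y|X)
- I(X;Y) = H(X) + H(Y) - H(X,Y)

Computing all quantities:
H(X) = 1.5052, H(Y) = 0.9544, H(X,Y) = 2.2806
H(X|Y) = 1.3262, H(Y|X) = 0.7754

Verification:
H(X) - H(X|Y) = 1.5052 - 1.3262 = 0.1790
H(Y) - H(Y|X) = 0.9544 - 0.7754 = 0.1790
H(X) + H(Y) - H(X,Y) = 1.5052 + 0.9544 - 2.2806 = 0.1790

All forms give I(X;Y) = 0.1790 bits. ✓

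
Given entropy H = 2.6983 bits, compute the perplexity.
6.4904

Perplexity is 2^H (or exp(H) for natural log).

H = 2.6983 bits
Perplexity = 2^2.6983 = 6.4904

Interpretation: The model's uncertainty is equivalent to choosing uniformly among 6.5 options.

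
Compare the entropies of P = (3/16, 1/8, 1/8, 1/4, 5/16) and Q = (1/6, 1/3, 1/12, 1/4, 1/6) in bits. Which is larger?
P

Computing entropies in bits:
H(P) = 2.2272
H(Q) = 2.1887

Distribution P has higher entropy.

Intuition: The distribution closer to uniform (more spread out) has higher entropy.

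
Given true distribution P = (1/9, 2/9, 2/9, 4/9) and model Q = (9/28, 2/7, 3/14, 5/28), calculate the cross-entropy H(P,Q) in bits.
2.1821 bits

Cross-entropy: H(P,Q) = -Σ p(x) log q(x)

Alternatively: H(P,Q) = H(P) + D_KL(P||Q)
H(P) = 1.8366 bits
D_KL(P||Q) = 0.3455 bits

H(P,Q) = 1.8366 + 0.3455 = 2.1821 bits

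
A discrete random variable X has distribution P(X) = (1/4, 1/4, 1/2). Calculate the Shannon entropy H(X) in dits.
0.4515 dits

Shannon entropy is H(X) = -Σ p(x) log p(x).

For P = (1/4, 1/4, 1/2):
H = -1/4 × log_10(1/4) -1/4 × log_10(1/4) -1/2 × log_10(1/2)
H = 0.4515 dits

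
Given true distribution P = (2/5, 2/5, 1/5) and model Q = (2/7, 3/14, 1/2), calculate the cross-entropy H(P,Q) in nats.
1.2559 nats

Cross-entropy: H(P,Q) = -Σ p(x) log q(x)

Alternatively: H(P,Q) = H(P) + D_KL(P||Q)
H(P) = 1.0549 nats
D_KL(P||Q) = 0.2010 nats

H(P,Q) = 1.0549 + 0.2010 = 1.2559 nats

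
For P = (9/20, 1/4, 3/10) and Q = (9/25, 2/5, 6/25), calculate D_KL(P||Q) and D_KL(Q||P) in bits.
D_KL(P||Q) = 0.0719, D_KL(Q||P) = 0.0781

KL divergence is not symmetric: D_KL(P||Q) ≠ D_KL(Q||P) in general.

D_KL(P||Q) = 0.0719 bits
D_KL(Q||P) = 0.0781 bits

No, they are not equal!

This asymmetry is why KL divergence is not a true distance metric.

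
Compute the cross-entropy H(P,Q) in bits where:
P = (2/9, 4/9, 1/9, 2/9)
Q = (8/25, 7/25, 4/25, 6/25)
1.9328 bits

Cross-entropy: H(P,Q) = -Σ p(x) log q(x)

Alternatively: H(P,Q) = H(P) + D_KL(P||Q)
H(P) = 1.8366 bits
D_KL(P||Q) = 0.0962 bits

H(P,Q) = 1.8366 + 0.0962 = 1.9328 bits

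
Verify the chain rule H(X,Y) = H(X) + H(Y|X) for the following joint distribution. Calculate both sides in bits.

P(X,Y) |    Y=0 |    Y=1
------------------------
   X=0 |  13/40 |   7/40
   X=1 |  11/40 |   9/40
H(X,Y) = 1.9634, H(X) = 1.0000, H(Y|X) = 0.9634 (all in bits)

Chain rule: H(X,Y) = H(X) + H(Y|X)

Left side — joint entropy directly:
H(X,Y) = -Σ p(x,y) log p(x,y) = 1.9634 bits

Right side — compute H(Y|X) from the conditional distributions:
P(X) = (1/2, 1/2), so H(X) = 1.0000 bits
H(Y|X) = Σ_x P(X=x) · H(Y|X=x):
  P(Y|X=0) = (13/20, 7/20), H(Y|X=0) = 0.9341, weight P(X=0) = 1/2
  P(Y|X=1) = (11/20, 9/20), H(Y|X=1) = 0.9928, weight P(X=1) = 1/2
H(Y|X) = 0.9634 bits

H(X) + H(Y|X) = 1.0000 + 0.9634 = 1.9634 bits

Both sides equal 1.9634 bits. ✓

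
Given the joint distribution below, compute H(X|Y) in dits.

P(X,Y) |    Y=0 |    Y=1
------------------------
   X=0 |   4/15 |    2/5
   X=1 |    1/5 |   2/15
0.2687 dits

Using the chain rule: H(X|Y) = H(X,Y) - H(Y)

First, compute H(X,Y) = 0.5687 dits

Marginal P(Y) = (7/15, 8/15)
H(Y) = 0.3001 dits

H(X|Y) = H(X,Y) - H(Y) = 0.5687 - 0.3001 = 0.2687 dits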